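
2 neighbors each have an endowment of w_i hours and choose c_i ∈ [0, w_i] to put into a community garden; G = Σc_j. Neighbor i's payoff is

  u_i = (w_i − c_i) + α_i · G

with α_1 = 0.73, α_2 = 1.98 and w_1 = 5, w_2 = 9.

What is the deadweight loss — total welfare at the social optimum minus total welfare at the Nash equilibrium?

∂u_i/∂c_i = α_i − 1, so neighbor i contributes w_i if α_i > 1, else 0.
α_i > 1 for i ∈ {2}; NE contributions (0, 9), G = 9.
W^NE = Σw_i − G^NE + (Σα_i)·G^NE = 14 + 1.71·9 = 29.39.
Planner: ∂(Σu_j)/∂c_i = Σα_j − 1 = 1.71 > 0, so everyone contributes w_i; G^SO = 14, W^SO = 14 + 1.71·14 = 37.94.
Deadweight loss = 8.55.

8.55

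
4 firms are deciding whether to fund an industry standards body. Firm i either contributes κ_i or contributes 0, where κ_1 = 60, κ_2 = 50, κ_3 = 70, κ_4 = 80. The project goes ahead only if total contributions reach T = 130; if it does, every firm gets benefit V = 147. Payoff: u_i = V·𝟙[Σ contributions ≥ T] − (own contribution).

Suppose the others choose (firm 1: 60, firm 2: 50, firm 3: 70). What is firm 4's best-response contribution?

0

Others' total = 180 ≥ 130; contributing adds cost 80 for no extra benefit.
Best response: 0.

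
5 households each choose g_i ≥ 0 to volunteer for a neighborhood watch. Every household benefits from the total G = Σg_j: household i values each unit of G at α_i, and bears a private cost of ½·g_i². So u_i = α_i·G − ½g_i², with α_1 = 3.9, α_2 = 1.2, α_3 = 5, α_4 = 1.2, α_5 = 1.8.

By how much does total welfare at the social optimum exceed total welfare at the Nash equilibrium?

280.58

Household i's FOC: ∂u_i/∂g_i = α_i − g_i = 0, so g_i* = α_i.
NE contributions = (3.9, 1.2, 5, 1.2, 1.8); G = 13.1.
W^NE = (Σα)·G − ½Σα_i² = 13.1² − ½·46.33 = 148.445.
Planner sets g_i = Σα_j = 13.1 for every i, so G^SO = 5·13.1 = 65.5.
W^SO = (Σα)·G^SO − ½·5·(Σα)² = (5/2)·13.1² = 429.025.
Deadweight loss = W^SO − W^NE = 280.58.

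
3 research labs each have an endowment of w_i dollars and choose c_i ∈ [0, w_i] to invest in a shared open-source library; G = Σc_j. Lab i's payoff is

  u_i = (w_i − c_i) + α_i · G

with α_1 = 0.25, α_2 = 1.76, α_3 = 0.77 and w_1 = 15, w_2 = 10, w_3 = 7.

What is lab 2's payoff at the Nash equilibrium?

∂u_i/∂c_i = α_i − 1, so lab i contributes w_i if α_i > 1, else 0.
α_i > 1 for i ∈ {2}; NE contributions (0, 10, 0), G = 10.
u_2 = (10 − 10) + 1.76·10 = 17.6.

17.6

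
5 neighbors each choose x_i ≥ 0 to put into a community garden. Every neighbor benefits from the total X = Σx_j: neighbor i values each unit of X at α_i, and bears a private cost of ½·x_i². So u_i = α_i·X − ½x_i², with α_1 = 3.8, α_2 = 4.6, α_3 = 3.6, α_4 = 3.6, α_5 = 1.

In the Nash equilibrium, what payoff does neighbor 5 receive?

16.1

Neighbor i's FOC: ∂u_i/∂x_i = α_i − x_i = 0, so x_i* = α_i.
NE contributions = (3.8, 4.6, 3.6, 3.6, 1); X = 16.6.
u_5 = α_5·X − ½·(x_5)² = 1·16.6 − ½·1² = 16.1.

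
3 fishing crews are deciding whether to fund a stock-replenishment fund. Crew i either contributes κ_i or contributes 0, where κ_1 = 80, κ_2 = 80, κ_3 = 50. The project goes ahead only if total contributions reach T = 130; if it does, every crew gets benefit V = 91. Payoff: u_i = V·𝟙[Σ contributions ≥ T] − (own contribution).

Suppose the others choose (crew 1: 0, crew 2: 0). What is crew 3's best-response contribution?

Others' total = 0. Even contributing 50 gives 50 < 130: no benefit either way.
Best response: 0.

0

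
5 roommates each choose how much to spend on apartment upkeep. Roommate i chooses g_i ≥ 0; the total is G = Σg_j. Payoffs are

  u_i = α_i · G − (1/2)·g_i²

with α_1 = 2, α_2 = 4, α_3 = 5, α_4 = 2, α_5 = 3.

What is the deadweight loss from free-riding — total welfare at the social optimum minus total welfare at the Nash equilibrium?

413

Roommate i's FOC: ∂u_i/∂g_i = α_i − g_i = 0, so g_i* = α_i.
NE contributions = (2, 4, 5, 2, 3); G = 16.
W^NE = (Σα)·G − ½Σα_i² = 16² − ½·58 = 227.
Planner sets g_i = Σα_j = 16 for every i, so G^SO = 5·16 = 80.
W^SO = (Σα)·G^SO − ½·5·(Σα)² = (5/2)·16² = 640.
Deadweight loss = W^SO − W^NE = 413.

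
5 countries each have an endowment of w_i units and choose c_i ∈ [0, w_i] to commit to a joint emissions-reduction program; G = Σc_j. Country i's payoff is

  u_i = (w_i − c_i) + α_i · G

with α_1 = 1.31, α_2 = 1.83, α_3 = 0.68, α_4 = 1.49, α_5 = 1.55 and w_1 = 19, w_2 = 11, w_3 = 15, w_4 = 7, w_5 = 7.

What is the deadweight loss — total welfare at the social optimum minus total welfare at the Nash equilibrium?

87.9

∂u_i/∂c_i = α_i − 1, so country i contributes w_i if α_i > 1, else 0.
α_i > 1 for i ∈ {1, 2, 4, 5}; NE contributions (19, 11, 0, 7, 7), G = 44.
W^NE = Σw_i − G^NE + (Σα_i)·G^NE = 59 + 5.86·44 = 316.84.
Planner: ∂(Σu_j)/∂c_i = Σα_j − 1 = 5.86 > 0, so everyone contributes w_i; G^SO = 59, W^SO = 59 + 5.86·59 = 404.74.
Deadweight loss = 87.9.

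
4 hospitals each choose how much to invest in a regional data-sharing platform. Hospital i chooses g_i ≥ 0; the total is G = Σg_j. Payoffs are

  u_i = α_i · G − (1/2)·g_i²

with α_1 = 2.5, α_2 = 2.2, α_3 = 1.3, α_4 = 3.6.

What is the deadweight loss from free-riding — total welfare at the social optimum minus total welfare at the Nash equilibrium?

Hospital i's FOC: ∂u_i/∂g_i = α_i − g_i = 0, so g_i* = α_i.
NE contributions = (2.5, 2.2, 1.3, 3.6); G = 9.6.
W^NE = (Σα)·G − ½Σα_i² = 9.6² − ½·25.74 = 79.29.
Planner sets g_i = Σα_j = 9.6 for every i, so G^SO = 4·9.6 = 38.4.
W^SO = (Σα)·G^SO − ½·4·(Σα)² = (4/2)·9.6² = 184.32.
Deadweight loss = W^SO − W^NE = 105.03.

105.03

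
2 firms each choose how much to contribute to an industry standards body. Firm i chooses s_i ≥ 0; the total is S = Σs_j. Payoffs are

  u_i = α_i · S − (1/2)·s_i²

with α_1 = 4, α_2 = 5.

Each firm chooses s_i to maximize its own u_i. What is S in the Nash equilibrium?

Firm i's FOC: ∂u_i/∂s_i = α_i − s_i = 0, so s_i* = α_i.
NE contributions = (4, 5); S = 9.

9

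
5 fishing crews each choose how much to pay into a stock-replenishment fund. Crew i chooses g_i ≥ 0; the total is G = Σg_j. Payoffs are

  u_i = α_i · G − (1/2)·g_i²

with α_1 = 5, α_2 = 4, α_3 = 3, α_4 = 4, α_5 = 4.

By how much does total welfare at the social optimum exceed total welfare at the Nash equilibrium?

Crew i's FOC: ∂u_i/∂g_i = α_i − g_i = 0, so g_i* = α_i.
NE contributions = (5, 4, 3, 4, 4); G = 20.
W^NE = (Σα)·G − ½Σα_i² = 20² − ½·82 = 359.
Planner sets g_i = Σα_j = 20 for every i, so G^SO = 5·20 = 100.
W^SO = (Σα)·G^SO − ½·5·(Σα)² = (5/2)·20² = 1000.
Deadweight loss = W^SO − W^NE = 641.

641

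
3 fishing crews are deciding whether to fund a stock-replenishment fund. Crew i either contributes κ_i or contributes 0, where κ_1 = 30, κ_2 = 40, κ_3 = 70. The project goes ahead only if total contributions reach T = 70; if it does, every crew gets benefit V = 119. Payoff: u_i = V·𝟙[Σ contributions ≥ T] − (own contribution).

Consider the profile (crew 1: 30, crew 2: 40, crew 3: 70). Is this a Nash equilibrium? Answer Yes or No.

No

Total = 140 ≥ 70: provided.
Crew 1 (pledges 30, payoff 89): dropping to 0 → total 110, payoff 119. Profitable deviation.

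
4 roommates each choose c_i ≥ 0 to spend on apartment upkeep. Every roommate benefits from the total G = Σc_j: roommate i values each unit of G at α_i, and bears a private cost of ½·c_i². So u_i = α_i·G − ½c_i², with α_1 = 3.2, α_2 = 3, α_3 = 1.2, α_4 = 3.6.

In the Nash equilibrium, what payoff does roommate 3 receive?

12.48

Roommate i's FOC: ∂u_i/∂c_i = α_i − c_i = 0, so c_i* = α_i.
NE contributions = (3.2, 3, 1.2, 3.6); G = 11.
u_3 = α_3·G − ½·(c_3)² = 1.2·11 − ½·1.2² = 12.48.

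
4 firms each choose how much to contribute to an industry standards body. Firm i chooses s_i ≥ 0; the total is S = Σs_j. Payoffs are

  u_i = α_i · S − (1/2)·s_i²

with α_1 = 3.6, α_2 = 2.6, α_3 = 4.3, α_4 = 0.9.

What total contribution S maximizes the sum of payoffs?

Planner FOC: ∂(Σu_j)/∂s_i = (Σα_j) − s_i = 0, so s_i^SO = Σα_j = 11.4 for every i; S^SO = 45.6.

45.6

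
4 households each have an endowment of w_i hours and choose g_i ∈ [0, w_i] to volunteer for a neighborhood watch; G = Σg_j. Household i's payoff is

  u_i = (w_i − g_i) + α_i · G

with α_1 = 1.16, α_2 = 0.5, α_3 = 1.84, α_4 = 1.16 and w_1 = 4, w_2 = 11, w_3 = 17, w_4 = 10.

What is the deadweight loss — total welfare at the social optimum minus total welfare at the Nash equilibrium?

∂u_i/∂g_i = α_i − 1, so household i contributes w_i if α_i > 1, else 0.
α_i > 1 for i ∈ {1, 3, 4}; NE contributions (4, 0, 17, 10), G = 31.
W^NE = Σw_i − G^NE + (Σα_i)·G^NE = 42 + 3.66·31 = 155.46.
Planner: ∂(Σu_j)/∂g_i = Σα_j − 1 = 3.66 > 0, so everyone contributes w_i; G^SO = 42, W^SO = 42 + 3.66·42 = 195.72.
Deadweight loss = 40.26.

40.26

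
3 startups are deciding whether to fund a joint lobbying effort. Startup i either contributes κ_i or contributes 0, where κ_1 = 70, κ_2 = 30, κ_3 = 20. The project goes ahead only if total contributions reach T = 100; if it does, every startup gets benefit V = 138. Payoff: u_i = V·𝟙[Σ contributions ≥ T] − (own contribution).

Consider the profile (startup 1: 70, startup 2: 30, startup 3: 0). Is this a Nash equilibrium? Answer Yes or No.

Total = 100 ≥ 100: provided.
Startup 1 (pledges 70, payoff 68): dropping to 0 → total 30, payoff 0. No gain.
Startup 2 (pledges 30, payoff 108): dropping to 0 → total 70, payoff 0. No gain.
Startup 3 (pledges 0, payoff 138): pledging 20 → total 120, payoff 118. No gain.

Yes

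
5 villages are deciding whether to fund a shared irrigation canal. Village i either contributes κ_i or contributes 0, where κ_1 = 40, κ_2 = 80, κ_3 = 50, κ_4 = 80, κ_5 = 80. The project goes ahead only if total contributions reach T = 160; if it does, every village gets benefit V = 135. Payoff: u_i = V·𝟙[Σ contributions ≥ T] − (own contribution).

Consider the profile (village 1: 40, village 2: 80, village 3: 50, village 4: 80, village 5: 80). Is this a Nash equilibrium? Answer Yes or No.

Total = 330 ≥ 160: provided.
Village 1 (pledges 40, payoff 95): dropping to 0 → total 290, payoff 135. Profitable deviation.

No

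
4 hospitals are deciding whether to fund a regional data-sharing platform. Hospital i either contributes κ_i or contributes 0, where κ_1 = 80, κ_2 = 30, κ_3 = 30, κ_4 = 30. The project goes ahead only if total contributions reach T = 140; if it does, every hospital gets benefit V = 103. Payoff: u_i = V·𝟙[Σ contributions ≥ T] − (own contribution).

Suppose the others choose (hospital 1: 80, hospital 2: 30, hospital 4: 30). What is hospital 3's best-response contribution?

Others' total = 140 ≥ 140; contributing adds cost 30 for no extra benefit.
Best response: 0.

0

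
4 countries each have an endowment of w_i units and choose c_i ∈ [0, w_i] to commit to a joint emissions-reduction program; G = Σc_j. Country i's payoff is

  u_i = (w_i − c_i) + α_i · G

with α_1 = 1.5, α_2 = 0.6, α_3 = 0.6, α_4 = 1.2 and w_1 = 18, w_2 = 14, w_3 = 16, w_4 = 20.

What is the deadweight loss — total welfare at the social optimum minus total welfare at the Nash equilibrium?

87

∂u_i/∂c_i = α_i − 1, so country i contributes w_i if α_i > 1, else 0.
α_i > 1 for i ∈ {1, 4}; NE contributions (18, 0, 0, 20), G = 38.
W^NE = Σw_i − G^NE + (Σα_i)·G^NE = 68 + 2.9·38 = 178.2.
Planner: ∂(Σu_j)/∂c_i = Σα_j − 1 = 2.9 > 0, so everyone contributes w_i; G^SO = 68, W^SO = 68 + 2.9·68 = 265.2.
Deadweight loss = 87.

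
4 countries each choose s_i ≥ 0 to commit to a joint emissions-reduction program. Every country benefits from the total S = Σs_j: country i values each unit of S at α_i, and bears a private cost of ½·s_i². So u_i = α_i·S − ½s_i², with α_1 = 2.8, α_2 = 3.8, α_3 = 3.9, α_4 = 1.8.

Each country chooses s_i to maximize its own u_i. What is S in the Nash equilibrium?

Country i's FOC: ∂u_i/∂s_i = α_i − s_i = 0, so s_i* = α_i.
NE contributions = (2.8, 3.8, 3.9, 1.8); S = 12.3.

12.3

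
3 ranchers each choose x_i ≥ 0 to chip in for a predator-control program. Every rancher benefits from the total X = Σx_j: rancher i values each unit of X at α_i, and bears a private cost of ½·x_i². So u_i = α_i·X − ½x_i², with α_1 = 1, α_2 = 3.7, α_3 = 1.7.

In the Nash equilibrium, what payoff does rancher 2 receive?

16.835

Rancher i's FOC: ∂u_i/∂x_i = α_i − x_i = 0, so x_i* = α_i.
NE contributions = (1, 3.7, 1.7); X = 6.4.
u_2 = α_2·X − ½·(x_2)² = 3.7·6.4 − ½·3.7² = 16.835.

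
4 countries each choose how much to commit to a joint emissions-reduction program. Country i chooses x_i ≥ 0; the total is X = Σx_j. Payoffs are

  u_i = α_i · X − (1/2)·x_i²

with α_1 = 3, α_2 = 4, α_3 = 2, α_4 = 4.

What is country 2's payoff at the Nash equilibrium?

44

Country i's FOC: ∂u_i/∂x_i = α_i − x_i = 0, so x_i* = α_i.
NE contributions = (3, 4, 2, 4); X = 13.
u_2 = α_2·X − ½·(x_2)² = 4·13 − ½·4² = 44.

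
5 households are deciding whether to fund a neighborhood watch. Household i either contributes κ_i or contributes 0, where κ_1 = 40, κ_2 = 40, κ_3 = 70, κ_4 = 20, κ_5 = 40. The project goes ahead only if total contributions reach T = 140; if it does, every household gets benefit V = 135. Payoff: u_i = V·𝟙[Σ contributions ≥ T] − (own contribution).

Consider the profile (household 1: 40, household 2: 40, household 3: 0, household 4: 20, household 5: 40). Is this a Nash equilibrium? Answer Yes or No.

Total = 140 ≥ 140: provided.
Household 1 (pledges 40, payoff 95): dropping to 0 → total 100, payoff 0. No gain.
Household 2 (pledges 40, payoff 95): dropping to 0 → total 100, payoff 0. No gain.
Household 3 (pledges 0, payoff 135): pledging 70 → total 210, payoff 65. No gain.
Household 4 (pledges 20, payoff 115): dropping to 0 → total 120, payoff 0. No gain.
Household 5 (pledges 40, payoff 95): dropping to 0 → total 100, payoff 0. No gain.

Yes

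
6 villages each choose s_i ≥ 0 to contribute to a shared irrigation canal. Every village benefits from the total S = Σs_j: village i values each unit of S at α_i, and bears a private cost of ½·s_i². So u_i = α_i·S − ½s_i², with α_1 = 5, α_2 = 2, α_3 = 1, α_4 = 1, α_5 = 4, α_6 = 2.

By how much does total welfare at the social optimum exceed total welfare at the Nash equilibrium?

Village i's FOC: ∂u_i/∂s_i = α_i − s_i = 0, so s_i* = α_i.
NE contributions = (5, 2, 1, 1, 4, 2); S = 15.
W^NE = (Σα)·S − ½Σα_i² = 15² − ½·51 = 199.5.
Planner sets s_i = Σα_j = 15 for every i, so S^SO = 6·15 = 90.
W^SO = (Σα)·S^SO − ½·6·(Σα)² = (6/2)·15² = 675.
Deadweight loss = W^SO − W^NE = 475.5.

475.5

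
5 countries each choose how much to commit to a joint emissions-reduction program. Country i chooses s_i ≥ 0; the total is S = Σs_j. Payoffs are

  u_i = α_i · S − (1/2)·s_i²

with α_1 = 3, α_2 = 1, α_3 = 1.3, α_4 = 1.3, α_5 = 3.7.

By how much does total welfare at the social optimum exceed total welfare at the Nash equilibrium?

172.67

Country i's FOC: ∂u_i/∂s_i = α_i − s_i = 0, so s_i* = α_i.
NE contributions = (3, 1, 1.3, 1.3, 3.7); S = 10.3.
W^NE = (Σα)·S − ½Σα_i² = 10.3² − ½·27.07 = 92.555.
Planner sets s_i = Σα_j = 10.3 for every i, so S^SO = 5·10.3 = 51.5.
W^SO = (Σα)·S^SO − ½·5·(Σα)² = (5/2)·10.3² = 265.225.
Deadweight loss = W^SO − W^NE = 172.67.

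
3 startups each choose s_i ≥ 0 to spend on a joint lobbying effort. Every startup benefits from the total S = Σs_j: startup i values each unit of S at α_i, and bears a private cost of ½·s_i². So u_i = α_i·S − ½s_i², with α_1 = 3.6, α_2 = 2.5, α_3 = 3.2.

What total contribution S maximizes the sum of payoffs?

Planner FOC: ∂(Σu_j)/∂s_i = (Σα_j) − s_i = 0, so s_i^SO = Σα_j = 9.3 for every i; S^SO = 27.9.

27.9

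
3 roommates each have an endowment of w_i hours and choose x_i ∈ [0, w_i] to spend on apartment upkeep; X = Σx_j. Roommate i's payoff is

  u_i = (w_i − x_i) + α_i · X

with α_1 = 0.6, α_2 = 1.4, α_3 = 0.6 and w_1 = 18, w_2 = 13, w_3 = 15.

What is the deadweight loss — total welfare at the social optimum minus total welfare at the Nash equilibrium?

∂u_i/∂x_i = α_i − 1, so roommate i contributes w_i if α_i > 1, else 0.
α_i > 1 for i ∈ {2}; NE contributions (0, 13, 0), X = 13.
W^NE = Σw_i − X^NE + (Σα_i)·X^NE = 46 + 1.6·13 = 66.8.
Planner: ∂(Σu_j)/∂x_i = Σα_j − 1 = 1.6 > 0, so everyone contributes w_i; X^SO = 46, W^SO = 46 + 1.6·46 = 119.6.
Deadweight loss = 52.8.

52.8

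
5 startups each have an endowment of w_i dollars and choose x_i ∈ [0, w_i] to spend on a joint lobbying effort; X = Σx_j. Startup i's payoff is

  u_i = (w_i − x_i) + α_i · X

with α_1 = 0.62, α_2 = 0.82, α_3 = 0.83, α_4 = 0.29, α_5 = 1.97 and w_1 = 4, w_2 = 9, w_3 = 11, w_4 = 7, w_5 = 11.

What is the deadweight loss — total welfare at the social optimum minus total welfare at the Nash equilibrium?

∂u_i/∂x_i = α_i − 1, so startup i contributes w_i if α_i > 1, else 0.
α_i > 1 for i ∈ {5}; NE contributions (0, 0, 0, 0, 11), X = 11.
W^NE = Σw_i − X^NE + (Σα_i)·X^NE = 42 + 3.53·11 = 80.83.
Planner: ∂(Σu_j)/∂x_i = Σα_j − 1 = 3.53 > 0, so everyone contributes w_i; X^SO = 42, W^SO = 42 + 3.53·42 = 190.26.
Deadweight loss = 109.43.

109.43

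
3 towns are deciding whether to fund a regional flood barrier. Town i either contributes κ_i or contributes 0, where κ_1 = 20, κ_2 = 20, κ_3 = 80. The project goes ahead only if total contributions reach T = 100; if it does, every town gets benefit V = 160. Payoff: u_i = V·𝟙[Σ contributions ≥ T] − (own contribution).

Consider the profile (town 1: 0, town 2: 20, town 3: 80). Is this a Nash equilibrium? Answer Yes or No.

Total = 100 ≥ 100: provided.
Town 1 (pledges 0, payoff 160): pledging 20 → total 120, payoff 140. No gain.
Town 2 (pledges 20, payoff 140): dropping to 0 → total 80, payoff 0. No gain.
Town 3 (pledges 80, payoff 80): dropping to 0 → total 20, payoff 0. No gain.

Yes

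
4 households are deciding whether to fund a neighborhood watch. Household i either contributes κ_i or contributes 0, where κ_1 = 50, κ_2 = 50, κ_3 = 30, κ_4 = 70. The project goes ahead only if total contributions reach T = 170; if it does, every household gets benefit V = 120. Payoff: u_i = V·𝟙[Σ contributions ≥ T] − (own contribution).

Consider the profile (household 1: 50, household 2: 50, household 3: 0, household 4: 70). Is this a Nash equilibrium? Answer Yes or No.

Yes

Total = 170 ≥ 170: provided.
Household 1 (pledges 50, payoff 70): dropping to 0 → total 120, payoff 0. No gain.
Household 2 (pledges 50, payoff 70): dropping to 0 → total 120, payoff 0. No gain.
Household 3 (pledges 0, payoff 120): pledging 30 → total 200, payoff 90. No gain.
Household 4 (pledges 70, payoff 50): dropping to 0 → total 100, payoff 0. No gain.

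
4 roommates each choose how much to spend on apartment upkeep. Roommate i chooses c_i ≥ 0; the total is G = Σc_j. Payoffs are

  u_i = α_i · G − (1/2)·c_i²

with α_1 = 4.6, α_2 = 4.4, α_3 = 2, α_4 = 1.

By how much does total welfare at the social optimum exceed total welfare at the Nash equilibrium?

166.76

Roommate i's FOC: ∂u_i/∂c_i = α_i − c_i = 0, so c_i* = α_i.
NE contributions = (4.6, 4.4, 2, 1); G = 12.
W^NE = (Σα)·G − ½Σα_i² = 12² − ½·45.52 = 121.24.
Planner sets c_i = Σα_j = 12 for every i, so G^SO = 4·12 = 48.
W^SO = (Σα)·G^SO − ½·4·(Σα)² = (4/2)·12² = 288.
Deadweight loss = W^SO − W^NE = 166.76.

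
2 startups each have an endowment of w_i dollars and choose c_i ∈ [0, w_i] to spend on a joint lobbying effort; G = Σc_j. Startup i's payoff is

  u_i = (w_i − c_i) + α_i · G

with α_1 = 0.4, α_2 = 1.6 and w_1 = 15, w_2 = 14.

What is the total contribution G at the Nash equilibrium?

∂u_i/∂c_i = α_i − 1, so startup i contributes w_i if α_i > 1, else 0.
α_i > 1 for i ∈ {2}; NE contributions (0, 14), G = 14.

14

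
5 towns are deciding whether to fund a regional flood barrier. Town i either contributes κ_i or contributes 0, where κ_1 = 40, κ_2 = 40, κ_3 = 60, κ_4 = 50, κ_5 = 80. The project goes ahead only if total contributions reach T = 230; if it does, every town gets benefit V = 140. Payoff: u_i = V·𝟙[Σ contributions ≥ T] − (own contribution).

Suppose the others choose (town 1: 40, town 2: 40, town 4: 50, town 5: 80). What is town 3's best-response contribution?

Others' total = 210. Contributing 60 brings total to 270 ≥ 230: gain V − κ_3 = 80.
Best response: 60.

60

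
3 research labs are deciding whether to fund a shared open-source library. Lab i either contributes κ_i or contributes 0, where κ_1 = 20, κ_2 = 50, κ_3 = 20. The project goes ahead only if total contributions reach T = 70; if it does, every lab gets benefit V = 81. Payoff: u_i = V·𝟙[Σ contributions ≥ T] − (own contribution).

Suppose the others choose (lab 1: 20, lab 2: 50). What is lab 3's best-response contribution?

0

Others' total = 70 ≥ 70; contributing adds cost 20 for no extra benefit.
Best response: 0.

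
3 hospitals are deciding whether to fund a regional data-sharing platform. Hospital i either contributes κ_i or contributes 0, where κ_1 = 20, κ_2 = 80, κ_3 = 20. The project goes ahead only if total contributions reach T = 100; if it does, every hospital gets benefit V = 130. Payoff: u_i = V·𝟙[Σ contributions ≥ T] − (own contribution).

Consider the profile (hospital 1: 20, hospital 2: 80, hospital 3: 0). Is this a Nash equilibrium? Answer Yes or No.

Yes

Total = 100 ≥ 100: provided.
Hospital 1 (pledges 20, payoff 110): dropping to 0 → total 80, payoff 0. No gain.
Hospital 2 (pledges 80, payoff 50): dropping to 0 → total 20, payoff 0. No gain.
Hospital 3 (pledges 0, payoff 130): pledging 20 → total 120, payoff 110. No gain.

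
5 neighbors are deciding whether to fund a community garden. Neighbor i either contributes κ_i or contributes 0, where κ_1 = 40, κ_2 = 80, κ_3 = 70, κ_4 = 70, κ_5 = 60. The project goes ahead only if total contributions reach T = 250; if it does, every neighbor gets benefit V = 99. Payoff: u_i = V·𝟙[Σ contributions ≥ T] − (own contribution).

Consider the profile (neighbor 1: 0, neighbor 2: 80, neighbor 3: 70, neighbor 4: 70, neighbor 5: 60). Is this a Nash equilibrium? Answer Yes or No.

Yes

Total = 280 ≥ 250: provided.
Neighbor 1 (pledges 0, payoff 99): pledging 40 → total 320, payoff 59. No gain.
Neighbor 2 (pledges 80, payoff 19): dropping to 0 → total 200, payoff 0. No gain.
Neighbor 3 (pledges 70, payoff 29): dropping to 0 → total 210, payoff 0. No gain.
Neighbor 4 (pledges 70, payoff 29): dropping to 0 → total 210, payoff 0. No gain.
Neighbor 5 (pledges 60, payoff 39): dropping to 0 → total 220, payoff 0. No gain.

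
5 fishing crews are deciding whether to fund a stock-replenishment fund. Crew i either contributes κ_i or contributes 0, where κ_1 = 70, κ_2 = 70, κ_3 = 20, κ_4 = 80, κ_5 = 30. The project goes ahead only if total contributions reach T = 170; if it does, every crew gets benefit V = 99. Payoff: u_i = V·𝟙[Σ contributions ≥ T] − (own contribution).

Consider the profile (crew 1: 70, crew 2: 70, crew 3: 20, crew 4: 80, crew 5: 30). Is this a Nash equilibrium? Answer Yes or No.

Total = 270 ≥ 170: provided.
Crew 1 (pledges 70, payoff 29): dropping to 0 → total 200, payoff 99. Profitable deviation.

No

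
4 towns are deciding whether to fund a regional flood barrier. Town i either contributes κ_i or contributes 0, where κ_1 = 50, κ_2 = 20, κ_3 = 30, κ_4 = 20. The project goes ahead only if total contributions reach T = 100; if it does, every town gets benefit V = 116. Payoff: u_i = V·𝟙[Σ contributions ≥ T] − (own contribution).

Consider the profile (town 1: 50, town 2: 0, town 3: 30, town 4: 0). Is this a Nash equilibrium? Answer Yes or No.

Total = 80 < 100: not provided.
Town 1 (pledges 50, payoff -50): dropping to 0 → total 30, payoff 0. Profitable deviation.

No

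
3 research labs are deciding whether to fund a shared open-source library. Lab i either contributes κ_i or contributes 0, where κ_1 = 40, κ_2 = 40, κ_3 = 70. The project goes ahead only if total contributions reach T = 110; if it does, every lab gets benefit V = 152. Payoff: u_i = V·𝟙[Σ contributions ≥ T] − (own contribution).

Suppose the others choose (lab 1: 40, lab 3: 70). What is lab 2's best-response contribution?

0

Others' total = 110 ≥ 110; contributing adds cost 40 for no extra benefit.
Best response: 0.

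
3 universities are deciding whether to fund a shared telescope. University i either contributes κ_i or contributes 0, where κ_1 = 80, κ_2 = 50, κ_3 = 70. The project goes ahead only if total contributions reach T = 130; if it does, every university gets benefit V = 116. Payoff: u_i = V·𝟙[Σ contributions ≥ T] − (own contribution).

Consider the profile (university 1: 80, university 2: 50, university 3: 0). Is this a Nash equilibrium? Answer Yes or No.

Yes

Total = 130 ≥ 130: provided.
University 1 (pledges 80, payoff 36): dropping to 0 → total 50, payoff 0. No gain.
University 2 (pledges 50, payoff 66): dropping to 0 → total 80, payoff 0. No gain.
University 3 (pledges 0, payoff 116): pledging 70 → total 200, payoff 46. No gain.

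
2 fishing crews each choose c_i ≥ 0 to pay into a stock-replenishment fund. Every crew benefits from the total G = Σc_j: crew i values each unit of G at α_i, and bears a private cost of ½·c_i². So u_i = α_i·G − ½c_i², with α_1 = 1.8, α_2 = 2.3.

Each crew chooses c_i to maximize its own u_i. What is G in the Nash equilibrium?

4.1

Crew i's FOC: ∂u_i/∂c_i = α_i − c_i = 0, so c_i* = α_i.
NE contributions = (1.8, 2.3); G = 4.1.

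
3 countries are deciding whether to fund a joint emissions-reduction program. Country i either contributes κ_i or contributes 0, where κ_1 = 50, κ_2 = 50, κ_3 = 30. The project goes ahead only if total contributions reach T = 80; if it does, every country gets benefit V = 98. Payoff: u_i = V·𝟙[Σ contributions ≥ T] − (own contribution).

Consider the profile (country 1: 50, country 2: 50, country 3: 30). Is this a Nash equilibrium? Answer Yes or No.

Total = 130 ≥ 80: provided.
Country 1 (pledges 50, payoff 48): dropping to 0 → total 80, payoff 98. Profitable deviation.

No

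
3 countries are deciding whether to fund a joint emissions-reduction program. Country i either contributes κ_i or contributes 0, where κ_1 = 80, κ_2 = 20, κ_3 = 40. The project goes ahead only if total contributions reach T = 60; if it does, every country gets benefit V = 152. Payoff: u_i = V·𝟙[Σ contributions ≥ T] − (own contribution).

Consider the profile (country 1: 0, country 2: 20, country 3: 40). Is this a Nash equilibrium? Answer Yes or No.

Yes

Total = 60 ≥ 60: provided.
Country 1 (pledges 0, payoff 152): pledging 80 → total 140, payoff 72. No gain.
Country 2 (pledges 20, payoff 132): dropping to 0 → total 40, payoff 0. No gain.
Country 3 (pledges 40, payoff 112): dropping to 0 → total 20, payoff 0. No gain.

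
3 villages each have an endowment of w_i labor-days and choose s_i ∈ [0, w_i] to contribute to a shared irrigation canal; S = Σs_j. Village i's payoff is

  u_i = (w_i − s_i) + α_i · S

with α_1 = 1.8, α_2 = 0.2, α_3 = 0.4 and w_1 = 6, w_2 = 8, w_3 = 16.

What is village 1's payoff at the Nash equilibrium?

∂u_i/∂s_i = α_i − 1, so village i contributes w_i if α_i > 1, else 0.
α_i > 1 for i ∈ {1}; NE contributions (6, 0, 0), S = 6.
u_1 = (6 − 6) + 1.8·6 = 10.8.

10.8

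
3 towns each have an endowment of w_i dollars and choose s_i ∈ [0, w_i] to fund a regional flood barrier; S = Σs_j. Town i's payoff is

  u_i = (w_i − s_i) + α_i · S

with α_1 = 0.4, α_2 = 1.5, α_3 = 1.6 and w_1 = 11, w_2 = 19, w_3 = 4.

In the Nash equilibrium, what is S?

23

∂u_i/∂s_i = α_i − 1, so town i contributes w_i if α_i > 1, else 0.
α_i > 1 for i ∈ {2, 3}; NE contributions (0, 19, 4), S = 23.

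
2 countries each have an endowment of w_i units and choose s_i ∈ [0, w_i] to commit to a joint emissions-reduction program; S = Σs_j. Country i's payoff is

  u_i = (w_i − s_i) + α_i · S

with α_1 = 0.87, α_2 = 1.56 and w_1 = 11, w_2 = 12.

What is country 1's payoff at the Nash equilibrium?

21.44

∂u_i/∂s_i = α_i − 1, so country i contributes w_i if α_i > 1, else 0.
α_i > 1 for i ∈ {2}; NE contributions (0, 12), S = 12.
u_1 = (11 − 0) + 0.87·12 = 21.44.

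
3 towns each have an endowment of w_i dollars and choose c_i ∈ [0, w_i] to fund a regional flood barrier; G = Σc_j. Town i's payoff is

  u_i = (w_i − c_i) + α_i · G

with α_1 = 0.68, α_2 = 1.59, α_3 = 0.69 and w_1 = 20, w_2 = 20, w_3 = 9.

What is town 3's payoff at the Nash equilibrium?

∂u_i/∂c_i = α_i − 1, so town i contributes w_i if α_i > 1, else 0.
α_i > 1 for i ∈ {2}; NE contributions (0, 20, 0), G = 20.
u_3 = (9 − 0) + 0.69·20 = 22.8.

22.8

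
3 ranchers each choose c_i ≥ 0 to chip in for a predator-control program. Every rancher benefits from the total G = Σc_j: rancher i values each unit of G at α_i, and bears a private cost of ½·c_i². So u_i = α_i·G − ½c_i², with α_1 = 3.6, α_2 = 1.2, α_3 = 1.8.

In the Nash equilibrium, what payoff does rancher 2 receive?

Rancher i's FOC: ∂u_i/∂c_i = α_i − c_i = 0, so c_i* = α_i.
NE contributions = (3.6, 1.2, 1.8); G = 6.6.
u_2 = α_2·G − ½·(c_2)² = 1.2·6.6 − ½·1.2² = 7.2.

7.2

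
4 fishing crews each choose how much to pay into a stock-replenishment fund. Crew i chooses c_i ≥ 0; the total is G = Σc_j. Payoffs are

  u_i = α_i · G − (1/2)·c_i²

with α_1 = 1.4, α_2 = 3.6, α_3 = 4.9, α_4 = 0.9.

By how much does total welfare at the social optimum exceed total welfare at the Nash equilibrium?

Crew i's FOC: ∂u_i/∂c_i = α_i − c_i = 0, so c_i* = α_i.
NE contributions = (1.4, 3.6, 4.9, 0.9); G = 10.8.
W^NE = (Σα)·G − ½Σα_i² = 10.8² − ½·39.74 = 96.77.
Planner sets c_i = Σα_j = 10.8 for every i, so G^SO = 4·10.8 = 43.2.
W^SO = (Σα)·G^SO − ½·4·(Σα)² = (4/2)·10.8² = 233.28.
Deadweight loss = W^SO − W^NE = 136.51.

136.51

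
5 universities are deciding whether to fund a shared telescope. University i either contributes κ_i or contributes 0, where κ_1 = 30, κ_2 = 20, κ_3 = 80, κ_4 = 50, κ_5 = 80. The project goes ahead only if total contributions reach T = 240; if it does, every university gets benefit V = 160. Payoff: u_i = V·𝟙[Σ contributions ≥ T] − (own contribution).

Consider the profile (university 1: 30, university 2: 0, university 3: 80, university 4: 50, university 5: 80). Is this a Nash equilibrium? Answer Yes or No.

Yes

Total = 240 ≥ 240: provided.
University 1 (pledges 30, payoff 130): dropping to 0 → total 210, payoff 0. No gain.
University 2 (pledges 0, payoff 160): pledging 20 → total 260, payoff 140. No gain.
University 3 (pledges 80, payoff 80): dropping to 0 → total 160, payoff 0. No gain.
University 4 (pledges 50, payoff 110): dropping to 0 → total 190, payoff 0. No gain.
University 5 (pledges 80, payoff 80): dropping to 0 → total 160, payoff 0. No gain.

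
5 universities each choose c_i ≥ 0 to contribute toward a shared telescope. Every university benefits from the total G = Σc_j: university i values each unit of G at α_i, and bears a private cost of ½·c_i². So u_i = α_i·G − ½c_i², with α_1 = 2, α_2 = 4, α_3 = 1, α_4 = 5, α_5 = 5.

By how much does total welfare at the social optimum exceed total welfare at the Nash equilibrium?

University i's FOC: ∂u_i/∂c_i = α_i − c_i = 0, so c_i* = α_i.
NE contributions = (2, 4, 1, 5, 5); G = 17.
W^NE = (Σα)·G − ½Σα_i² = 17² − ½·71 = 253.5.
Planner sets c_i = Σα_j = 17 for every i, so G^SO = 5·17 = 85.
W^SO = (Σα)·G^SO − ½·5·(Σα)² = (5/2)·17² = 722.5.
Deadweight loss = W^SO − W^NE = 469.

469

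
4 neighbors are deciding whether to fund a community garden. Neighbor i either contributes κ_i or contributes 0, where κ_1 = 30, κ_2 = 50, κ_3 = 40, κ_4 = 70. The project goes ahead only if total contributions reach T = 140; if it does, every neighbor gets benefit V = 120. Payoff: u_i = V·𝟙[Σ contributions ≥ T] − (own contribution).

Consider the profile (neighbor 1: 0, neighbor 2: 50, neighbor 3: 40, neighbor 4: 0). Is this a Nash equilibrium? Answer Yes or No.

Total = 90 < 140: not provided.
Neighbor 1 (pledges 0, payoff 0): pledging 30 → total 120, payoff -30. No gain.
Neighbor 2 (pledges 50, payoff -50): dropping to 0 → total 40, payoff 0. Profitable deviation.

No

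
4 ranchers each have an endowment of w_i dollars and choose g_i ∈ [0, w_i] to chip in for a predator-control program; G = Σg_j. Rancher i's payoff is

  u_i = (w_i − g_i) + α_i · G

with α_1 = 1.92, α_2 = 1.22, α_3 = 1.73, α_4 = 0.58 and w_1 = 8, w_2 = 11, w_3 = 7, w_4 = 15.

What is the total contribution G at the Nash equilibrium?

26

∂u_i/∂g_i = α_i − 1, so rancher i contributes w_i if α_i > 1, else 0.
α_i > 1 for i ∈ {1, 2, 3}; NE contributions (8, 11, 7, 0), G = 26.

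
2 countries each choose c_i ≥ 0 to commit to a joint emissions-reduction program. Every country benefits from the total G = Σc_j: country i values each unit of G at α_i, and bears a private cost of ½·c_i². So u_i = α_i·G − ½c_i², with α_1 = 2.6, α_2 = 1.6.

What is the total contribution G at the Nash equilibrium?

4.2

Country i's FOC: ∂u_i/∂c_i = α_i − c_i = 0, so c_i* = α_i.
NE contributions = (2.6, 1.6); G = 4.2.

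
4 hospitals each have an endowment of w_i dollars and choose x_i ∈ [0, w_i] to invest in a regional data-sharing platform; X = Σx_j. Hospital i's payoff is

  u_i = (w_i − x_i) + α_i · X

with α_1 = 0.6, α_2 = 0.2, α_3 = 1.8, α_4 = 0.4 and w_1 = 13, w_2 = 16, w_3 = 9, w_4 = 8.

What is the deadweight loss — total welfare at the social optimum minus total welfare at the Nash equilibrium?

∂u_i/∂x_i = α_i − 1, so hospital i contributes w_i if α_i > 1, else 0.
α_i > 1 for i ∈ {3}; NE contributions (0, 0, 9, 0), X = 9.
W^NE = Σw_i − X^NE + (Σα_i)·X^NE = 46 + 2·9 = 64.
Planner: ∂(Σu_j)/∂x_i = Σα_j − 1 = 2 > 0, so everyone contributes w_i; X^SO = 46, W^SO = 46 + 2·46 = 138.
Deadweight loss = 74.

74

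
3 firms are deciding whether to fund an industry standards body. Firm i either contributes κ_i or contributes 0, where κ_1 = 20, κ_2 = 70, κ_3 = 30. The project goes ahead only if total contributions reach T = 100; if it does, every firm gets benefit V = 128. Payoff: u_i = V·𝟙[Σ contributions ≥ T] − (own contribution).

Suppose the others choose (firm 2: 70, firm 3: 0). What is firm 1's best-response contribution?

0

Others' total = 70. Even contributing 20 gives 90 < 100: no benefit either way.
Best response: 0.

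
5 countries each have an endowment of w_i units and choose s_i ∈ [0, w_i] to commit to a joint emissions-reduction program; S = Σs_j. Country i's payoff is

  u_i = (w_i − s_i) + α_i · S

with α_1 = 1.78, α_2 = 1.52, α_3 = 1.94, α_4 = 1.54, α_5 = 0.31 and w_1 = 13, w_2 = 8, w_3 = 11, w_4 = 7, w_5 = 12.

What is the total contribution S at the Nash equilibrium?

∂u_i/∂s_i = α_i − 1, so country i contributes w_i if α_i > 1, else 0.
α_i > 1 for i ∈ {1, 2, 3, 4}; NE contributions (13, 8, 11, 7, 0), S = 39.

39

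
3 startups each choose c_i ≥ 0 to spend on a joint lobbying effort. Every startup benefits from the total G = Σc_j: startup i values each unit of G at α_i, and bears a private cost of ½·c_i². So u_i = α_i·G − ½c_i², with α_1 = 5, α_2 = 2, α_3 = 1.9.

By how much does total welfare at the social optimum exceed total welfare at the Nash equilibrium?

Startup i's FOC: ∂u_i/∂c_i = α_i − c_i = 0, so c_i* = α_i.
NE contributions = (5, 2, 1.9); G = 8.9.
W^NE = (Σα)·G − ½Σα_i² = 8.9² − ½·32.61 = 62.905.
Planner sets c_i = Σα_j = 8.9 for every i, so G^SO = 3·8.9 = 26.7.
W^SO = (Σα)·G^SO − ½·3·(Σα)² = (3/2)·8.9² = 118.815.
Deadweight loss = W^SO − W^NE = 55.91.

55.91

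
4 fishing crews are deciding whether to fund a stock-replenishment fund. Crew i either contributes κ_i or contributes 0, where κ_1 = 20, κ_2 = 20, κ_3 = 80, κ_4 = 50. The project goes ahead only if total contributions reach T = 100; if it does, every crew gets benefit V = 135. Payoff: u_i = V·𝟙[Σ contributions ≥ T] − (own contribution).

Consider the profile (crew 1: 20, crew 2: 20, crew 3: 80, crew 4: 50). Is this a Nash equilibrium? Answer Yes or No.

Total = 170 ≥ 100: provided.
Crew 1 (pledges 20, payoff 115): dropping to 0 → total 150, payoff 135. Profitable deviation.

No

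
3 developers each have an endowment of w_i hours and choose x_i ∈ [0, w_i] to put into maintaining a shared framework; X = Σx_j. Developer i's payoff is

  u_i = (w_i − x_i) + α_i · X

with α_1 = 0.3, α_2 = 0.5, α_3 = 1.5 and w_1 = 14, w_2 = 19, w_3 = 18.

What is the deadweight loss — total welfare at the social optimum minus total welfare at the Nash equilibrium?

∂u_i/∂x_i = α_i − 1, so developer i contributes w_i if α_i > 1, else 0.
α_i > 1 for i ∈ {3}; NE contributions (0, 0, 18), X = 18.
W^NE = Σw_i − X^NE + (Σα_i)·X^NE = 51 + 1.3·18 = 74.4.
Planner: ∂(Σu_j)/∂x_i = Σα_j − 1 = 1.3 > 0, so everyone contributes w_i; X^SO = 51, W^SO = 51 + 1.3·51 = 117.3.
Deadweight loss = 42.9.

42.9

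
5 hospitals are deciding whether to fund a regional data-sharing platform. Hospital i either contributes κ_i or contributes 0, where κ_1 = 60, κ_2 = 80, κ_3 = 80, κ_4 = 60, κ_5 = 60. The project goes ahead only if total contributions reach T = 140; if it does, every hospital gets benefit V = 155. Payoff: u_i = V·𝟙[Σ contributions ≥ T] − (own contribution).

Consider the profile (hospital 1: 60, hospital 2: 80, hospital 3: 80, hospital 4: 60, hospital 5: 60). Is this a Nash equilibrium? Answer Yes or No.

No

Total = 340 ≥ 140: provided.
Hospital 1 (pledges 60, payoff 95): dropping to 0 → total 280, payoff 155. Profitable deviation.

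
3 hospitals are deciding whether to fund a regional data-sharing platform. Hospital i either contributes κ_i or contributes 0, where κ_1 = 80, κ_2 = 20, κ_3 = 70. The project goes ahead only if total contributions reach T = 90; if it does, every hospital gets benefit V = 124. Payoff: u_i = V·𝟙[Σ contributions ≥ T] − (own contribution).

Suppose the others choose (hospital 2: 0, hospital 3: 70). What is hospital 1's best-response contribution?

80

Others' total = 70. Contributing 80 brings total to 150 ≥ 90: gain V − κ_1 = 44.
Best response: 80.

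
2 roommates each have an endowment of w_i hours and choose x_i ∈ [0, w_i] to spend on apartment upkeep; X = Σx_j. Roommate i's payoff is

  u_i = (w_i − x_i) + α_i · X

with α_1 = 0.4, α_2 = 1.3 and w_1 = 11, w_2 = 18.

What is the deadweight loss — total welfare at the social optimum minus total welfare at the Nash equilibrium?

∂u_i/∂x_i = α_i − 1, so roommate i contributes w_i if α_i > 1, else 0.
α_i > 1 for i ∈ {2}; NE contributions (0, 18), X = 18.
W^NE = Σw_i − X^NE + (Σα_i)·X^NE = 29 + 0.7·18 = 41.6.
Planner: ∂(Σu_j)/∂x_i = Σα_j − 1 = 0.7 > 0, so everyone contributes w_i; X^SO = 29, W^SO = 29 + 0.7·29 = 49.3.
Deadweight loss = 7.7.

7.7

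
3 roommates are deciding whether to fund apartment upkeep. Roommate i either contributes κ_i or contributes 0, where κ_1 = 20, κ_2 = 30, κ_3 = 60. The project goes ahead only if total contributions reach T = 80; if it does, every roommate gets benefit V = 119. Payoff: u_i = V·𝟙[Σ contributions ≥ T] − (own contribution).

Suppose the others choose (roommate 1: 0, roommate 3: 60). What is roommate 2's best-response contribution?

Others' total = 60. Contributing 30 brings total to 90 ≥ 80: gain V − κ_2 = 89.
Best response: 30.

30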